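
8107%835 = 592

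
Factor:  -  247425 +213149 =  - 34276 = -2^2*11^1*19^1*41^1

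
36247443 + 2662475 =38909918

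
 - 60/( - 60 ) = 1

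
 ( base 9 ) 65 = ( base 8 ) 73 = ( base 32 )1r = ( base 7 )113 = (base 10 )59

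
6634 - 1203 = 5431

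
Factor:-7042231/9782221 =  - 7^2*1289^ ( - 1 )*7589^ ( - 1)*143719^1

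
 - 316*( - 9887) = 3124292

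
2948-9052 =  - 6104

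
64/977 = 64/977 = 0.07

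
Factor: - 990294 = - 2^1*3^1  *  165049^1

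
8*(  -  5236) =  - 41888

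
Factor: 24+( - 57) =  - 33 = - 3^1*11^1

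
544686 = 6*90781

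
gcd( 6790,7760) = 970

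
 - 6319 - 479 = -6798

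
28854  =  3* 9618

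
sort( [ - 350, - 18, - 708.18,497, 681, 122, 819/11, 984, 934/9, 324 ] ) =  [-708.18, - 350,- 18,819/11 , 934/9,122, 324, 497, 681,984] 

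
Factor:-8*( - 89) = 712= 2^3*89^1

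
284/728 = 71/182 = 0.39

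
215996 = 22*9818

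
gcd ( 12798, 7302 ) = 6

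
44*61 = 2684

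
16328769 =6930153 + 9398616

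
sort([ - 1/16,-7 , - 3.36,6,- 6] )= [ - 7, - 6,-3.36,  -  1/16,6]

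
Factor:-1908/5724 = -1/3= - 3^( - 1 )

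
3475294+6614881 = 10090175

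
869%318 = 233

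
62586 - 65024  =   - 2438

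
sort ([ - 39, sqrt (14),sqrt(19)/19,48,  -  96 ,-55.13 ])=[ - 96 ,-55.13,  -  39, sqrt(19 ) /19,sqrt( 14 ), 48 ]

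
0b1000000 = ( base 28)28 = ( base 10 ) 64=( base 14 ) 48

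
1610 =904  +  706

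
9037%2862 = 451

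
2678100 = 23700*113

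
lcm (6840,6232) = 280440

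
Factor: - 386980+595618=2^1 * 3^2*67^1 * 173^1= 208638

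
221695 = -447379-  -  669074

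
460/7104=115/1776 = 0.06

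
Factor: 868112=2^4*7^1 * 23^1 * 337^1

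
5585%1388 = 33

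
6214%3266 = 2948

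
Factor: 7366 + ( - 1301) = 6065 = 5^1 * 1213^1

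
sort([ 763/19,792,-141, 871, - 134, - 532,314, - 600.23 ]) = [ - 600.23, - 532, - 141, - 134,763/19,  314, 792,871 ]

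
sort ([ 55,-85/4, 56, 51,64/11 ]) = [ - 85/4,64/11, 51,55,56]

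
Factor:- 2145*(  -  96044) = 2^2*3^1*5^1*11^1*13^2*1847^1 = 206014380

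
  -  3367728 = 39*( - 86352 )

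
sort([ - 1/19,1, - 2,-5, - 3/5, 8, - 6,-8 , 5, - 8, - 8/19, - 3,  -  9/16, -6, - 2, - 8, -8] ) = [ - 8, - 8, - 8, - 8, - 6, - 6,-5, - 3,-2 , - 2, - 3/5, - 9/16, - 8/19,  -  1/19, 1, 5,8 ]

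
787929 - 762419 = 25510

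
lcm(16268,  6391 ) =178948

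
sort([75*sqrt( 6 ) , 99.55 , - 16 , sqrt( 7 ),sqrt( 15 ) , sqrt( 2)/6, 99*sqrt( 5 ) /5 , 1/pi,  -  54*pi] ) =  [ - 54*pi,  -  16, sqrt( 2 ) /6,1/pi,sqrt(7), sqrt (15 ), 99*sqrt( 5)/5, 99.55, 75*sqrt (6 ) ] 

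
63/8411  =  63/8411 =0.01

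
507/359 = 1  +  148/359 = 1.41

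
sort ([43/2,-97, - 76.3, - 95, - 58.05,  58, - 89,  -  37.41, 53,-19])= [ -97, - 95, - 89, - 76.3, - 58.05 , - 37.41, - 19,  43/2,53, 58]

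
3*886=2658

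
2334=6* 389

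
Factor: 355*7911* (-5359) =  - 15050242395 = -3^3*5^1*  23^1*71^1*233^1*293^1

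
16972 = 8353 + 8619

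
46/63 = 46/63 = 0.73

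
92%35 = 22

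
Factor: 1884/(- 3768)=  - 2^( - 1) = - 1/2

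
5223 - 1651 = 3572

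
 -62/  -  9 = 62/9 = 6.89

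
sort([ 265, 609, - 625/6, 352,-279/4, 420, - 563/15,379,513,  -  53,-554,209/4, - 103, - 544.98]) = [-554, - 544.98,-625/6,-103, - 279/4,-53,-563/15,209/4,265, 352, 379,420,513,609]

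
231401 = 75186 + 156215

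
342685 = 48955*7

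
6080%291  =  260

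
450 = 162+288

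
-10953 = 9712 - 20665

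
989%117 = 53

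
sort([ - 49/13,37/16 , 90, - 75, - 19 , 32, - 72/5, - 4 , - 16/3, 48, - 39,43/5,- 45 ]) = [ - 75, - 45, - 39,-19, - 72/5, - 16/3 , - 4,-49/13,37/16, 43/5, 32,48 , 90]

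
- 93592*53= - 4960376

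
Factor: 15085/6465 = 7/3 = 3^(-1)*7^1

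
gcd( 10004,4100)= 164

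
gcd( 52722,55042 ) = 58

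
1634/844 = 1+395/422 = 1.94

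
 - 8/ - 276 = 2/69 = 0.03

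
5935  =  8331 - 2396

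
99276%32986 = 318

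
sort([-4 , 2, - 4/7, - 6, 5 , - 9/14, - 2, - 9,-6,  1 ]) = [ - 9, -6, - 6, - 4, - 2, - 9/14, - 4/7,1,2, 5]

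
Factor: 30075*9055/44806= 272329125/44806 = 2^( - 1)*3^1*5^3*43^( - 1) * 401^1 * 521^( - 1)*1811^1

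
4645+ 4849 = 9494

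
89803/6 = 14967+1/6 = 14967.17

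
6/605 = 6/605  =  0.01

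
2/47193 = 2/47193 = 0.00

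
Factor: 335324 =2^2*11^1*7621^1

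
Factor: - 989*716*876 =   -  620316624 = -2^4*3^1*23^1  *43^1*73^1*179^1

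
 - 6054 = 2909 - 8963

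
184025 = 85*2165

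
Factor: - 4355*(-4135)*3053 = 5^2 * 13^1*43^1*67^1*71^1*827^1 = 54978195025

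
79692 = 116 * 687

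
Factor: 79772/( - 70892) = - 539/479 = -7^2 * 11^1*479^( - 1)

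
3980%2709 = 1271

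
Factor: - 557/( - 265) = 5^( - 1)*53^ ( - 1)*557^1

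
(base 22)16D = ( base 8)1165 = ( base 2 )1001110101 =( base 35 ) HY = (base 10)629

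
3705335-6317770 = -2612435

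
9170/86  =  4585/43  =  106.63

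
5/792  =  5/792 = 0.01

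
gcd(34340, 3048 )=4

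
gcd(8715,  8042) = 1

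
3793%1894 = 5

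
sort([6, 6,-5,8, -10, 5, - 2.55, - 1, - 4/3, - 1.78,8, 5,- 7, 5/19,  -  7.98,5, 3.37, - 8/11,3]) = [ - 10,-7.98, -7,  -  5, - 2.55, - 1.78,-4/3, - 1, - 8/11,5/19, 3,3.37,5,5, 5,6,6,8,8 ]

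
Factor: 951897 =3^1* 41^1*71^1*109^1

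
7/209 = 7/209 = 0.03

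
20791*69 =1434579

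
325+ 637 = 962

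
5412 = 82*66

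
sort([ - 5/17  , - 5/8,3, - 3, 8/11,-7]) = [ - 7,  -  3,-5/8,- 5/17, 8/11,3]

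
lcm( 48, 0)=0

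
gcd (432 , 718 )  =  2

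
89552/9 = 9950+2/9 = 9950.22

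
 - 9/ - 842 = 9/842 = 0.01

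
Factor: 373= 373^1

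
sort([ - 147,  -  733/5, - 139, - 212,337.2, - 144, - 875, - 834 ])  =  [ - 875, - 834, - 212, - 147, - 733/5, - 144, - 139,337.2 ] 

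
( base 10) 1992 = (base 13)BA3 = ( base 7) 5544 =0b11111001000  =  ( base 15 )8CC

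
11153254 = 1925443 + 9227811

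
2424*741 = 1796184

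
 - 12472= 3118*( - 4)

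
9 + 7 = 16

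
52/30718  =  26/15359 = 0.00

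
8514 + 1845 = 10359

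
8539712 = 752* 11356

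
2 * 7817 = 15634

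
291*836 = 243276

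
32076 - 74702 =-42626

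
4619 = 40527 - 35908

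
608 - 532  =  76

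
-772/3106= - 1 + 1167/1553 = - 0.25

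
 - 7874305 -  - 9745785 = 1871480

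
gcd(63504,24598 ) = 98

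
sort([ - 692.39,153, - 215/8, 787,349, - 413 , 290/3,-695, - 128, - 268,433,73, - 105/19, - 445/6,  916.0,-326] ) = [-695,-692.39, - 413, - 326, - 268, - 128, - 445/6, - 215/8, - 105/19,73,290/3,  153,349,433, 787, 916.0 ]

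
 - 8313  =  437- 8750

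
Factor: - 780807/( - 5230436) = 2^( - 2) * 3^1*269^( - 1)* 4861^( - 1)*260269^1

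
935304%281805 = 89889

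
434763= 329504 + 105259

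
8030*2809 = 22556270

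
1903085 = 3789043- 1885958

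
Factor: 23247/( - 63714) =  - 27/74 = -2^( - 1)*3^3 * 37^( - 1 ) 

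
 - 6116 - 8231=-14347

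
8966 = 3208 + 5758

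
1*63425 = 63425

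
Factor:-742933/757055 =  - 5^( - 1 )*13^( - 1) * 19^ ( - 1)*83^1 * 613^( - 1)  *  8951^1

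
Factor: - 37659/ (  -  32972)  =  2^( - 2)*3^1*8243^( - 1)  *12553^1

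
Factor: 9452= 2^2 * 17^1 * 139^1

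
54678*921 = 50358438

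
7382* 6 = 44292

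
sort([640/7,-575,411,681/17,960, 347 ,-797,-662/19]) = [ - 797, - 575, - 662/19,681/17,640/7, 347,411, 960] 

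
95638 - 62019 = 33619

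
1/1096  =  1/1096= 0.00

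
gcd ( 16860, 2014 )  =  2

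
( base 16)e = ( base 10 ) 14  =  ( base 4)32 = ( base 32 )e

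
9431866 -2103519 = 7328347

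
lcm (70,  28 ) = 140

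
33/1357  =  33/1357 = 0.02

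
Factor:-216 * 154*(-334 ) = 11110176  =  2^5*3^3*7^1*11^1 * 167^1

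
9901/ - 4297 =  - 9901/4297 = - 2.30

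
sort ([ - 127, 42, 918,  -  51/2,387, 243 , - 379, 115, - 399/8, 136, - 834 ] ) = [ - 834, - 379 , - 127,- 399/8, - 51/2,42, 115 , 136, 243, 387,918]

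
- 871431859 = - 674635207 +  -196796652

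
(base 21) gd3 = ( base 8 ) 16244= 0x1CA4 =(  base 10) 7332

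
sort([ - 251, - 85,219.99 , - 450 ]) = [ - 450  , - 251 , - 85,  219.99 ] 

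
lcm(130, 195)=390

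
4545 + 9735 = 14280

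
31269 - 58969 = - 27700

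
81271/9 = 81271/9 = 9030.11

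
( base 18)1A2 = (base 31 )ga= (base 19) 17C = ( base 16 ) 1fa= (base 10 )506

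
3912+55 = 3967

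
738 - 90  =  648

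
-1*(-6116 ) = 6116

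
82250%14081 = 11845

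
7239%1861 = 1656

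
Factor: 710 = 2^1*5^1*71^1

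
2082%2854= 2082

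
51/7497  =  1/147= 0.01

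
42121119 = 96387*437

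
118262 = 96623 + 21639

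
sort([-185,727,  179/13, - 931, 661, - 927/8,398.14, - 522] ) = [ - 931, - 522, - 185,  -  927/8, 179/13, 398.14,661, 727]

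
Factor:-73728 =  - 2^13*3^2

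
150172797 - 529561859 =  - 379389062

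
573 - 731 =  - 158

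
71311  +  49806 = 121117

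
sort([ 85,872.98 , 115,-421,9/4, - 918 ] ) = [ - 918, - 421,  9/4, 85,  115  ,  872.98]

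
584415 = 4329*135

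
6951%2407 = 2137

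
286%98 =90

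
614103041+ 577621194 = 1191724235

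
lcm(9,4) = 36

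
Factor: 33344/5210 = 2^5*5^( -1 )  =  32/5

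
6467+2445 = 8912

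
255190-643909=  - 388719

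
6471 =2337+4134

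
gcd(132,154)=22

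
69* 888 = 61272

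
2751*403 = 1108653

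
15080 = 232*65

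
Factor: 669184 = 2^9* 1307^1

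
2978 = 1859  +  1119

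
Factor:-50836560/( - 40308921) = 16945520/13436307 = 2^4*3^( - 3)*5^1*17^(-1)*73^( - 1) * 191^1*401^(-1)*1109^1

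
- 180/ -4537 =180/4537 =0.04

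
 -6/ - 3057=2/1019 = 0.00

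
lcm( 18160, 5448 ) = 54480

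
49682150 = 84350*589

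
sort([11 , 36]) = [ 11,36]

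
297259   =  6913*43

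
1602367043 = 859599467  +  742767576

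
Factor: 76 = 2^2*19^1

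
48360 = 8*6045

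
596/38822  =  298/19411 = 0.02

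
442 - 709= - 267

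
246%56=22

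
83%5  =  3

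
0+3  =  3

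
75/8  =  75/8  =  9.38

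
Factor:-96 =-2^5 * 3^1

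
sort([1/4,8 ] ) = [1/4,8 ] 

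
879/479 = 1+400/479 = 1.84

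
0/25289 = 0 = 0.00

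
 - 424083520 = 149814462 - 573897982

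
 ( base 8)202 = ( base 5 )1010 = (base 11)109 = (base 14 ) 94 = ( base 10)130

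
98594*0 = 0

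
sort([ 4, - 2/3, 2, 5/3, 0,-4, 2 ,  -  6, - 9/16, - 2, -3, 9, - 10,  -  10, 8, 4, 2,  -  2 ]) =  [-10 , - 10, - 6, - 4,-3,-2, - 2,  -  2/3, - 9/16,  0, 5/3, 2,2, 2, 4, 4 , 8, 9] 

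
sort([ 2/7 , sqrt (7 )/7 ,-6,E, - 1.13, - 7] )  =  [-7,  -  6,-1.13 , 2/7,sqrt( 7)/7, E] 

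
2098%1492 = 606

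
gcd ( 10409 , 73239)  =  1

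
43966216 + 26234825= 70201041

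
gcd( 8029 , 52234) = 7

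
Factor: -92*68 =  - 6256 = - 2^4*17^1*23^1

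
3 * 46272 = 138816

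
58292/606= 96 + 58/303 = 96.19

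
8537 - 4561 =3976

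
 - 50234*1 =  - 50234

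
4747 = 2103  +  2644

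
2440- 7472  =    -  5032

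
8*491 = 3928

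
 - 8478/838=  - 11 + 370/419 = -10.12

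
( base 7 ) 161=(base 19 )4g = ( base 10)92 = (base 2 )1011100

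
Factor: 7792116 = 2^2*3^1*43^1*15101^1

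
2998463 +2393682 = 5392145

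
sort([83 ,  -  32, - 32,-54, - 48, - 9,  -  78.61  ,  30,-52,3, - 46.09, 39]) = [-78.61, - 54,-52, - 48, - 46.09,-32,-32, -9, 3, 30,39, 83]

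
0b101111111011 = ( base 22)679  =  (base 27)45g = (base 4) 233323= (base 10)3067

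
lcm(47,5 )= 235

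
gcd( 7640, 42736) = 8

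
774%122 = 42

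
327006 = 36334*9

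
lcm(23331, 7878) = 606606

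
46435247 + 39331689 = 85766936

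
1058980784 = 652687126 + 406293658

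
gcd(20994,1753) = 1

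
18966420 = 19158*990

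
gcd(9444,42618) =6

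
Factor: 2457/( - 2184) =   -  2^( - 3 )*3^2=- 9/8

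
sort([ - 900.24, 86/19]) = [ - 900.24, 86/19 ] 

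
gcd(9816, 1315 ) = 1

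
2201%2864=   2201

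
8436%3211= 2014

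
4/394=2/197 = 0.01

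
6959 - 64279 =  - 57320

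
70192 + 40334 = 110526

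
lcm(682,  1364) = 1364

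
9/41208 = 3/13736 =0.00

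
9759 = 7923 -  - 1836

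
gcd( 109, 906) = 1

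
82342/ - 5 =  - 16469 + 3/5 = - 16468.40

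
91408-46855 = 44553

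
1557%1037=520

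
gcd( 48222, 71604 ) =54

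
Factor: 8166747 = 3^1*2722249^1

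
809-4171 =-3362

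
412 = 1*412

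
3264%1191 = 882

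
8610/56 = 153 + 3/4  =  153.75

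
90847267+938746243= 1029593510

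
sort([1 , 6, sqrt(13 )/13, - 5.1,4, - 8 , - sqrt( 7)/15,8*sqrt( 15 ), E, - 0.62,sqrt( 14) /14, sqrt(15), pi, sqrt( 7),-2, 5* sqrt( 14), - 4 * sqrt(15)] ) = [ - 4*sqrt(15 ), - 8, - 5.1, - 2,- 0.62, - sqrt(7) /15, sqrt( 14 ) /14, sqrt(13)/13, 1, sqrt(7), E,  pi, sqrt(15), 4,6,5 * sqrt(14 ), 8*sqrt( 15 )]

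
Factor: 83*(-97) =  -83^1  *97^1 = -8051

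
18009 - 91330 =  - 73321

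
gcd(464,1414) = 2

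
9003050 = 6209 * 1450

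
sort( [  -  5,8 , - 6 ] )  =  [ - 6,-5,8]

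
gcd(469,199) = 1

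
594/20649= 198/6883  =  0.03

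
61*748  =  45628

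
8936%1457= 194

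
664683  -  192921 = 471762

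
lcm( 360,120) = 360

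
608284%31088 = 17612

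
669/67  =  9 + 66/67 = 9.99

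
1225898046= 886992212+338905834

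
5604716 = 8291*676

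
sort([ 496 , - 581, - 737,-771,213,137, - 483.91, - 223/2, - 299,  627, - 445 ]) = [ - 771,  -  737,  -  581, - 483.91, - 445 , - 299,  -  223/2,137,  213,496,  627]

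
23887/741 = 23887/741 = 32.24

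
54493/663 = 82 + 127/663=82.19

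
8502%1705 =1682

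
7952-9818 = -1866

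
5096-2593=2503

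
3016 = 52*58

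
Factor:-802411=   -  41^1*  19571^1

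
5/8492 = 5/8492 = 0.00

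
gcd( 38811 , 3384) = 3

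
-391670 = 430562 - 822232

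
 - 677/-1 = 677/1=677.00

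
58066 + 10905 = 68971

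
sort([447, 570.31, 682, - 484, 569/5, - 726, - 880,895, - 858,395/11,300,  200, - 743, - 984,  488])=[-984,-880,-858, - 743, - 726, - 484,395/11, 569/5,200,300,447, 488,570.31,682,895 ] 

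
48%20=8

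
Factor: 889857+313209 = 1203066 = 2^1*  3^3*22279^1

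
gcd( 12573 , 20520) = 9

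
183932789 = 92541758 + 91391031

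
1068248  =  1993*536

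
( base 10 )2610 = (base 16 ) A32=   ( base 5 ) 40420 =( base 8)5062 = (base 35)24k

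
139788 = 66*2118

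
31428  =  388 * 81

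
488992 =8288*59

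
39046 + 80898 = 119944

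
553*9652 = 5337556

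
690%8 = 2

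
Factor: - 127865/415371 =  - 3^( -1)*5^1*11^( - 1 )*41^( - 1 )*107^1*239^1*307^ ( - 1)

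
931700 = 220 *4235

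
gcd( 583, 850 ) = 1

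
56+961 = 1017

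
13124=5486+7638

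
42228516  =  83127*508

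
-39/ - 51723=13/17241 =0.00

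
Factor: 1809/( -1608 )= - 2^( - 3)*3^2 =- 9/8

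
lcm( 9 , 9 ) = 9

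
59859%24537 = 10785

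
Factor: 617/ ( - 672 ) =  - 2^(-5)*3^(-1)*7^(-1)*617^1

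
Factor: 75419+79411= 154830  =  2^1*3^1*5^1*13^1*397^1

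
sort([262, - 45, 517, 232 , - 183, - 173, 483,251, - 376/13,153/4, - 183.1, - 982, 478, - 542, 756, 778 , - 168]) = [ - 982, - 542,  -  183.1, - 183, - 173, - 168, - 45,  -  376/13, 153/4, 232,251, 262, 478,483, 517,  756, 778]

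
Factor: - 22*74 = - 1628  =  -2^2 * 11^1*37^1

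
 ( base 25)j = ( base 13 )16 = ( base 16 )13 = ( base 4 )103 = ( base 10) 19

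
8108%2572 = 392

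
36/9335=36/9335 = 0.00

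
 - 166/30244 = - 1 + 15039/15122 = -  0.01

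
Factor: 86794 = 2^1*43397^1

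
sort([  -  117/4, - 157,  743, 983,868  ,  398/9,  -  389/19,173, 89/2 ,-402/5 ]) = [ - 157, - 402/5, - 117/4, - 389/19, 398/9,89/2 , 173, 743, 868,983 ] 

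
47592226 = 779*61094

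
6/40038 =1/6673 = 0.00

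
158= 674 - 516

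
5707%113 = 57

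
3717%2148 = 1569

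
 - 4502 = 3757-8259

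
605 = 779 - 174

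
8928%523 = 37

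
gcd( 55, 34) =1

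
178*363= 64614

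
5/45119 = 5/45119  =  0.00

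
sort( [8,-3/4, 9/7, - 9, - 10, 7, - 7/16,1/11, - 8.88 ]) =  [ - 10, - 9,-8.88, - 3/4, - 7/16,1/11, 9/7,7,8]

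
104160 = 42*2480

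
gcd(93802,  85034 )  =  2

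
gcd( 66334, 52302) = 2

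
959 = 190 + 769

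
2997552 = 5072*591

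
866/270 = 3 + 28/135 =3.21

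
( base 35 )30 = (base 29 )3i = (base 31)3c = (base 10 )105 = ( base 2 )1101001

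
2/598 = 1/299 = 0.00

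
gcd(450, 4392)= 18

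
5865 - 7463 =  - 1598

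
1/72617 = 1/72617 = 0.00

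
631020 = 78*8090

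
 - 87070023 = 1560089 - 88630112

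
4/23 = 4/23 =0.17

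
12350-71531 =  - 59181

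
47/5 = 9 +2/5 = 9.40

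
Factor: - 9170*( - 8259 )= 75735030 = 2^1*3^1*5^1*7^1*131^1*2753^1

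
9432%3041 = 309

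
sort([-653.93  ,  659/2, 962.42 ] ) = [ - 653.93,659/2,  962.42 ]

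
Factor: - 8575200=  - 2^5* 3^3 * 5^2*397^1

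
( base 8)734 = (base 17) 1b0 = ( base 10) 476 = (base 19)161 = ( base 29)gc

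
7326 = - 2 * (-3663)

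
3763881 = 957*3933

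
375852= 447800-71948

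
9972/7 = 1424 + 4/7 = 1424.57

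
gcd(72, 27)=9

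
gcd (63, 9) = 9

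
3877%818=605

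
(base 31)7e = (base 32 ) 77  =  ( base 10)231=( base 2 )11100111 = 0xe7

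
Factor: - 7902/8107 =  - 2^1*3^2*11^( - 2)*67^( - 1)*439^1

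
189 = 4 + 185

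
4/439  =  4/439 = 0.01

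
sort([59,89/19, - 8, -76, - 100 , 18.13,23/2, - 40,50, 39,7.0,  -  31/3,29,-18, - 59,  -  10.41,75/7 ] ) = [ - 100, - 76 ,-59,-40, - 18, - 10.41, - 31/3, - 8 , 89/19,7.0, 75/7,23/2,18.13,29, 39, 50, 59]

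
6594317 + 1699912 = 8294229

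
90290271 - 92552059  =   - 2261788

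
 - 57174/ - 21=2722 + 4/7 = 2722.57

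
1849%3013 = 1849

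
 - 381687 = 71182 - 452869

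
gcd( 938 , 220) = 2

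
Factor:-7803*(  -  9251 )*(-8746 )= -2^1*3^3*11^1*17^2*29^2*4373^1  =  - 631334846538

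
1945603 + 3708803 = 5654406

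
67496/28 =2410 + 4/7= 2410.57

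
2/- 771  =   - 1 + 769/771 = - 0.00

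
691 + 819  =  1510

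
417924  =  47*8892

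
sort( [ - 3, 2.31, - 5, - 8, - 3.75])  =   [ - 8, - 5,  -  3.75, - 3,2.31 ] 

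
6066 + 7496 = 13562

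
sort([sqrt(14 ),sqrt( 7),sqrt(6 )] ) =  [sqrt( 6 ),sqrt( 7) , sqrt(14) ]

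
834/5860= 417/2930 = 0.14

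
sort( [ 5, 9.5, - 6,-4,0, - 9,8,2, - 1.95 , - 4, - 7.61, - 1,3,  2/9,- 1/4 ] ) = [ -9, - 7.61, - 6, - 4, - 4,-1.95 , - 1, - 1/4,0,2/9,2 , 3, 5,8,9.5]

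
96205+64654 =160859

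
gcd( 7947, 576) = 9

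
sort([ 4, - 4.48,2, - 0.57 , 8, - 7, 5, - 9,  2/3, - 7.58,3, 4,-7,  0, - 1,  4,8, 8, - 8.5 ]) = [-9,  -  8.5, - 7.58 , - 7,-7,  -  4.48 , - 1,-0.57,0,  2/3,2,3,  4,4,  4,  5,8,8 , 8]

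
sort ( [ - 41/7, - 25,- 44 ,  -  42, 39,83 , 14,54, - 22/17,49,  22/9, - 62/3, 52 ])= [ - 44, - 42, - 25, - 62/3, - 41/7, - 22/17,22/9,14,39,49, 52, 54, 83] 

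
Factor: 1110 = 2^1* 3^1*5^1 * 37^1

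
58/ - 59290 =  - 1+29616/29645 = -0.00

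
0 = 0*7003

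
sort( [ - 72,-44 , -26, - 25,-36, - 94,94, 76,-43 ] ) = [- 94,- 72, - 44,- 43, - 36,-26,-25, 76,94] 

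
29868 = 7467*4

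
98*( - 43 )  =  -4214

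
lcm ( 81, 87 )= 2349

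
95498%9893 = 6461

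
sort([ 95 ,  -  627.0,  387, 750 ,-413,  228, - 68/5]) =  [ - 627.0,- 413, - 68/5, 95,228,387, 750]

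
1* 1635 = 1635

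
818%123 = 80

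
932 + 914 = 1846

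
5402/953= 5 + 637/953 = 5.67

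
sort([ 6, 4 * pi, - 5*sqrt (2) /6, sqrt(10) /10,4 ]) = [ -5 * sqrt( 2 )/6 , sqrt(10 ) /10,4,6,4*pi ]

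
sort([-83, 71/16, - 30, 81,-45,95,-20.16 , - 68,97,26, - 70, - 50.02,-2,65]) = [ - 83, - 70, - 68, - 50.02,- 45, - 30, - 20.16, - 2 , 71/16,26 , 65,81,  95 , 97 ]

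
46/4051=46/4051 = 0.01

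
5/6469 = 5/6469= 0.00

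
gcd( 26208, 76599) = 9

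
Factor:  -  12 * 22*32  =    -  2^8*3^1*11^1 = - 8448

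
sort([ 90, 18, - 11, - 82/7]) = [ - 82/7, -11, 18, 90 ]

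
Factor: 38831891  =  7^1*953^1 * 5821^1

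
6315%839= 442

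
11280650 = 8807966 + 2472684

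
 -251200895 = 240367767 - 491568662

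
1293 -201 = 1092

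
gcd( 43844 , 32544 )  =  452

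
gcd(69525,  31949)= 1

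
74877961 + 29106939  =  103984900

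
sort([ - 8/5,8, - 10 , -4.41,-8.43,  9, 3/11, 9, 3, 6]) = [-10, - 8.43, - 4.41, - 8/5,3/11 , 3, 6 , 8, 9, 9]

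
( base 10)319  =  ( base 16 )13F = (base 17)11d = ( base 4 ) 10333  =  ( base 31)A9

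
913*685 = 625405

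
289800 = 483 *600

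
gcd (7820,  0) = 7820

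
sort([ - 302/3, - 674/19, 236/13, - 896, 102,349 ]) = [ -896, - 302/3, - 674/19,  236/13,102, 349]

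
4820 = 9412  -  4592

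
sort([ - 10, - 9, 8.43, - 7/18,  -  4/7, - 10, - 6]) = [-10, - 10,-9, - 6 , - 4/7, - 7/18, 8.43 ]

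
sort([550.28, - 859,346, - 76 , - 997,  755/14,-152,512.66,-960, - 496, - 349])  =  [ - 997,-960,-859,-496,-349,-152, - 76, 755/14,346,512.66,550.28 ]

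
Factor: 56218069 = 56218069^1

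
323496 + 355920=679416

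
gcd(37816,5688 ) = 8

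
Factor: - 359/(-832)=2^(-6)*13^( - 1)*359^1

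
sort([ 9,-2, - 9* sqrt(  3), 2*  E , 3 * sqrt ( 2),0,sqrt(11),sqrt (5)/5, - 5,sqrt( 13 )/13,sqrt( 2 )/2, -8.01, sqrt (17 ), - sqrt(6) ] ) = [-9*sqrt( 3 ), -8.01,  -  5, - sqrt( 6 ),  -  2,  0,sqrt( 13 )/13, sqrt( 5)/5,sqrt (2)/2,sqrt(11) , sqrt( 17 ),  3*sqrt(2 ),2*E , 9 ] 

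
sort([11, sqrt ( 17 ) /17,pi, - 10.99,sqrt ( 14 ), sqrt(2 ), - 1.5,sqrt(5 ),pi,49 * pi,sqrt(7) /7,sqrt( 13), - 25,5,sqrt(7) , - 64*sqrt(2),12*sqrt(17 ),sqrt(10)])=[  -  64*sqrt(2), - 25, - 10.99 , - 1.5,sqrt(17 )/17, sqrt( 7)/7,sqrt (2 ), sqrt( 5), sqrt (7),  pi,pi,sqrt(10),sqrt(13), sqrt(14 ),5,11,  12*sqrt(17 ), 49*pi]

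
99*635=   62865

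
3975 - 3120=855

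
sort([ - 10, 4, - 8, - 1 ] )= [  -  10, - 8, - 1, 4]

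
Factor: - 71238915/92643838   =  - 2^(  -  1 ) *3^2* 5^1*7^( - 1 )*11^1* 71^1 * 89^( - 1 )*2027^1*74353^(-1)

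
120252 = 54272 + 65980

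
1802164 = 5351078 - 3548914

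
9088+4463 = 13551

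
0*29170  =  0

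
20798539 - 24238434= - 3439895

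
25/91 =25/91 = 0.27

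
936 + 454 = 1390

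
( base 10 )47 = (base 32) 1f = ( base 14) 35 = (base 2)101111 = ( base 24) 1N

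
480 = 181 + 299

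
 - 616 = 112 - 728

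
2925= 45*65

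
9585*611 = 5856435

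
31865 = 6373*5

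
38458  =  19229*2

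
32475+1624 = 34099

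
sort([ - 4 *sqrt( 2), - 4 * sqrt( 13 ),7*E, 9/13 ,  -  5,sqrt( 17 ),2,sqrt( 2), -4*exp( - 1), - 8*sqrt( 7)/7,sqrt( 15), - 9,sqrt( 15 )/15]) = [ - 4 * sqrt(13), - 9 , - 4 * sqrt(2), - 5, - 8*sqrt( 7 ) /7,-4 * exp( - 1),sqrt( 15) /15,9/13,sqrt( 2 ),2,sqrt( 15),  sqrt( 17),7*E]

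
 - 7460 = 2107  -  9567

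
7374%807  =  111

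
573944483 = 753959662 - 180015179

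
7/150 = 7/150 =0.05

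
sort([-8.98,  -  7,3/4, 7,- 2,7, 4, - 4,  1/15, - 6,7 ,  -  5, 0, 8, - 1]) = [ - 8.98, - 7, - 6,-5,-4, - 2, - 1,0, 1/15, 3/4,4, 7 , 7, 7,8]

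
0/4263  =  0 = 0.00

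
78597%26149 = 150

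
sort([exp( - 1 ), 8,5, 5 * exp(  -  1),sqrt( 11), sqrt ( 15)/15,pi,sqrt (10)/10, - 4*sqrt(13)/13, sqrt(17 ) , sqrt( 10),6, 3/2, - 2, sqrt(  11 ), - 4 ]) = [ - 4, - 2, -4 * sqrt(13 )/13,sqrt(15)/15, sqrt (10 )/10,exp( - 1 ),3/2, 5 * exp (-1 ), pi,sqrt(10) , sqrt(11 ),sqrt( 11 ),  sqrt(17), 5, 6, 8 ] 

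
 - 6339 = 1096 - 7435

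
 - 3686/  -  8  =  1843/4 = 460.75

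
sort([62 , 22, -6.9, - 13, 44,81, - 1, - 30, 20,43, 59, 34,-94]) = [ - 94,-30, - 13, - 6.9 , - 1, 20,22, 34,43,44, 59, 62, 81] 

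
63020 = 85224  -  22204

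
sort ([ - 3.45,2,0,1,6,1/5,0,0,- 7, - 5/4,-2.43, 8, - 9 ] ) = [  -  9, - 7,- 3.45,- 2.43, - 5/4, 0,0,0, 1/5,1,  2, 6,8 ]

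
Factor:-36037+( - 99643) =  - 2^9*5^1 * 53^1 = - 135680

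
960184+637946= 1598130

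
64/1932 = 16/483 = 0.03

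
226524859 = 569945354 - 343420495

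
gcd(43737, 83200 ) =1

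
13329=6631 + 6698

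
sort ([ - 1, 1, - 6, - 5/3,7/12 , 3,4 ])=[ - 6, - 5/3, - 1, 7/12 , 1, 3,4]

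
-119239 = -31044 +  - 88195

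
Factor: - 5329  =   - 73^2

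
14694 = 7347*2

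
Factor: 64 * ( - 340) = -21760=- 2^8* 5^1 * 17^1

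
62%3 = 2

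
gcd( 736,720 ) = 16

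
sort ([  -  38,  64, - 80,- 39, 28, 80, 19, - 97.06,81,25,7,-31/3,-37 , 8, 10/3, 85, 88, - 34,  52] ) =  [ - 97.06 ,  -  80,-39,-38,-37, - 34, - 31/3, 10/3  ,  7, 8 , 19 , 25,28,  52,  64 , 80,81 , 85 , 88]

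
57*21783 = 1241631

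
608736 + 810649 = 1419385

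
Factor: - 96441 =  - 3^1*17^1 * 31^1*61^1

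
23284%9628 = 4028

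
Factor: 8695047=3^1*47^1*61667^1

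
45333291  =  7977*5683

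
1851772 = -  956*( - 1937) 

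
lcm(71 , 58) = 4118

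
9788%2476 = 2360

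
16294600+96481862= 112776462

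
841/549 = 1  +  292/549 = 1.53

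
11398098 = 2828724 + 8569374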